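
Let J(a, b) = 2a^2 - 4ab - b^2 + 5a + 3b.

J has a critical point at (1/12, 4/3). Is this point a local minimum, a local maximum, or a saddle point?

The Hessian of J is constant: H = [[4, -4], [-4, -2]].
det(H) = 4·(-2) − (-4)² = -24.
Since det(H) < 0, H is indefinite and the critical point is a saddle point.

saddle point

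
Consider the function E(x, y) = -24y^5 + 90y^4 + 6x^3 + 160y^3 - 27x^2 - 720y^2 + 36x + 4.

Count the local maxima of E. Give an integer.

E separates as a function of x plus a function of y, so ∇E=0 decouples.
∂E/∂x = 18(x - 2)(x - 1) = 0 at x ∈ {1, 2}; ∂E/∂y = -120y(y - 3)(y - 2)(y + 2) = 0 at y ∈ {-2, 0, 2, 3}.
The Hessian is diagonal: diag(E_xx, E_yy). Second derivatives: E_xx(1)=-18, E_xx(2)=18; E_yy(-2)=4800, E_yy(0)=-1440, E_yy(2)=960, E_yy(3)=-1800.
Local maxima occur where both diagonal entries negative: (1, 0), (1, 3). Count: 2.

2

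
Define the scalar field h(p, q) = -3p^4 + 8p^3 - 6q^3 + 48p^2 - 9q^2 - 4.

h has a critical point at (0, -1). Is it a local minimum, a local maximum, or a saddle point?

The mixed partial ∂²h/∂p∂q is 0, so the Hessian at any point is diag(h_pp, h_qq) = diag(12(-3p^2 + 4p + 8), -18(2q + 1)).
At (0, -1): H = diag(96, 18).
Both eigenvalues are positive, so H is positive definite: a local minimum.

local minimum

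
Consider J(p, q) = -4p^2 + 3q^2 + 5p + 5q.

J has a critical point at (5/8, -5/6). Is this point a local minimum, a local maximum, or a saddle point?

The Hessian of J is constant: H = [[-8, 0], [0, 6]].
det(H) = (-8)·6 − 0² = -48.
Since det(H) < 0, H is indefinite and the critical point is a saddle point.

saddle point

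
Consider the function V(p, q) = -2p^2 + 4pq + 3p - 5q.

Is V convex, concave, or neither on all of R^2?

V is quadratic, so its Hessian is the constant matrix H = [[-4, 4], [4, 0]].
det(H) = -16, tr(H) = -4.
det(H) < 0, so H is indefinite: neither convex nor concave.

neither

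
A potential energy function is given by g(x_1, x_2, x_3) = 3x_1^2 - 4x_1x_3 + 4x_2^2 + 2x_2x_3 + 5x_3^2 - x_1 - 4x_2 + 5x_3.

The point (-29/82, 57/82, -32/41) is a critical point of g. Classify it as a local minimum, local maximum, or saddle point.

local minimum

The Hessian is constant: H = [[6, 0, -4], [0, 8, 2], [-4, 2, 10]].
Leading principal minors: Δ₁ = 6, Δ₂ = 48, Δ₃ = 328.
All leading minors are positive, so H is positive definite: a local minimum.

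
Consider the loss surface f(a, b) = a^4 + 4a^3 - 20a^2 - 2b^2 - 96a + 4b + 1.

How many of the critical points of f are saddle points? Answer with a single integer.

2

f separates as a function of a plus a function of b, so ∇f=0 decouples.
∂f/∂a = 4(a - 3)(a + 2)(a + 4) = 0 at a ∈ {-4, -2, 3}; ∂f/∂b = -4(b - 1) = 0 at b ∈ {1}.
The Hessian is diagonal: diag(f_aa, f_bb). Second derivatives: f_aa(-4)=56, f_aa(-2)=-40, f_aa(3)=140; f_bb(1)=-4.
Saddle points occur where the two diagonal entries have opposite signs: (-4, 1), (3, 1). Count: 2.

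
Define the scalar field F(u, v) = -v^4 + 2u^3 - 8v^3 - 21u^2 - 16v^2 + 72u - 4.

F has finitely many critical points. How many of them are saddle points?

3

F separates as a function of u plus a function of v, so ∇F=0 decouples.
∂F/∂u = 6(u - 4)(u - 3) = 0 at u ∈ {3, 4}; ∂F/∂v = -4v(v + 2)(v + 4) = 0 at v ∈ {-4, -2, 0}.
The Hessian is diagonal: diag(F_uu, F_vv). Second derivatives: F_uu(3)=-6, F_uu(4)=6; F_vv(-4)=-32, F_vv(-2)=16, F_vv(0)=-32.
Saddle points occur where the two diagonal entries have opposite signs: (3, -2), (4, -4), (4, 0). Count: 3.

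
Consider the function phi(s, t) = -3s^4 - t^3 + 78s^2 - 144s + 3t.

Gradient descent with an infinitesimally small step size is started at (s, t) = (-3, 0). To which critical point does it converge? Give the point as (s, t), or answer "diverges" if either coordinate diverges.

phi is separable, so gradient descent decouples: s follows -∂phi/∂s, t follows -∂phi/∂t.
∂phi/∂s = -12(s - 3)(s - 1)(s + 4); at s=-3 this is -288, so s increases.
∂phi/∂t = -3(t - 1)(t + 1); at t=0 this is 3, so t decreases.
s converges to its nearest critical value 1 (a local min of the s-part); t converges to -1. The iterate converges to (1, -1).

(1, -1)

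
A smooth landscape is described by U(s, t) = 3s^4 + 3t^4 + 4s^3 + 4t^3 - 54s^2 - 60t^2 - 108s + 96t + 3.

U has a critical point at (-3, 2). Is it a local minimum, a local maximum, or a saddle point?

The mixed partial ∂²U/∂s∂t is 0, so the Hessian at any point is diag(U_ss, U_tt) = diag(12(3s^2 + 2s - 9), 12(3t^2 + 2t - 10)).
At (-3, 2): H = diag(144, 72).
Both eigenvalues are positive, so H is positive definite: a local minimum.

local minimum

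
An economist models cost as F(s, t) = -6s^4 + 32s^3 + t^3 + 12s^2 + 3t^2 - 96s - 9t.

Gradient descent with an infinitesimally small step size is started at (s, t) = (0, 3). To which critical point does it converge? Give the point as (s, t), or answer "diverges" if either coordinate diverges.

(1, 1)

F is separable, so gradient descent decouples: s follows -∂F/∂s, t follows -∂F/∂t.
∂F/∂s = -24(s - 4)(s - 1)(s + 1); at s=0 this is -96, so s increases.
∂F/∂t = 3(t - 1)(t + 3); at t=3 this is 36, so t decreases.
s converges to its nearest critical value 1 (a local min of the s-part); t converges to 1. The iterate converges to (1, 1).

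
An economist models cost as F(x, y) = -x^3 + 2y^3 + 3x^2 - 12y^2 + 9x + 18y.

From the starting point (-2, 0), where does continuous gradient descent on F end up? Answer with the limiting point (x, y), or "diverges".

F is separable, so gradient descent decouples: x follows -∂F/∂x, y follows -∂F/∂y.
∂F/∂x = -3(x - 3)(x + 1); at x=-2 this is -15, so x increases.
∂F/∂y = 6(y - 3)(y - 1); at y=0 this is 18, so y decreases.
The y-coordinate has no critical point in that direction and runs off to infinity.

diverges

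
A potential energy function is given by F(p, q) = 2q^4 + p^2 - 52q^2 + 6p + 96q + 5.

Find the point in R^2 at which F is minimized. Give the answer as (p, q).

F(p,q) separates as A(p) + B(q) + 5, so its minimum is min A + min B + 5.
A'(p) = 2p + 6 vanishes at p ∈ {-3}; B'(q) = 8(q - 3)(q - 1)(q + 4) vanishes at q ∈ {-4, 1, 3}.
Local minima of A (where A''>0): A(-3)=-9. Local minima of B: B(-4)=-704, B(3)=-18.
So the global minimum of F is A(-3) + B(-4) + 5 = -9 − 704 + 5 = -708, attained at (-3, -4).

(-3, -4)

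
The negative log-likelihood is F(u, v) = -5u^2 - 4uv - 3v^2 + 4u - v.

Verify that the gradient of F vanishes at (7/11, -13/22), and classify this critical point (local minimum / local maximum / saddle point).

∇F = (-10u - 4v + 4, -4u - 6v - 1); substituting (7/11, -13/22) gives ∇F = (0, 0), so (7/11, -13/22) is indeed a critical point.
The Hessian of F is constant: H = [[-10, -4], [-4, -6]].
det(H) = (-10)·(-6) − (-4)² = 44.
det(H) > 0 and tr(H) = -16 < 0, so H is negative definite and the point is a local maximum.

local maximum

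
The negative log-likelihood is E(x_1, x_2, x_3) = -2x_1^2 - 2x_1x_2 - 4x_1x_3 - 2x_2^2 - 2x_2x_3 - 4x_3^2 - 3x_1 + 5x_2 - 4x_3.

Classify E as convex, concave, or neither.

concave

E is quadratic, so its Hessian is the constant matrix H = [[-4, -2, -4], [-2, -4, -2], [-4, -2, -8]].
Leading principal minors: -4, 12, -48.
Signs alternate −, +, − ⇒ H ≺ 0 ⇒ concave.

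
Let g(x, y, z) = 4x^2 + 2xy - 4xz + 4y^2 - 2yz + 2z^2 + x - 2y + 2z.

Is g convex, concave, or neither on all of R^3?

convex

g is quadratic, so its Hessian is the constant matrix H = [[8, 2, -4], [2, 8, -2], [-4, -2, 4]].
Leading principal minors: 8, 60, 112.
All positive ⇒ H ≻ 0 ⇒ convex.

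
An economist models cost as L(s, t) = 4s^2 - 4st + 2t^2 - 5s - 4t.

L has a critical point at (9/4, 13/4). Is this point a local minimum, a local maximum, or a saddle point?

The Hessian of L is constant: H = [[8, -4], [-4, 4]].
det(H) = 8·4 − (-4)² = 16.
det(H) > 0 and tr(H) = 12 > 0, so H is positive definite and the point is a local minimum.

local minimum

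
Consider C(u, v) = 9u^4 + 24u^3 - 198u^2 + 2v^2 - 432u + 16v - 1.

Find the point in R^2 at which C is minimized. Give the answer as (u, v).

(3, -4)

C(u,v) separates as P(u) + Q(v) − 1, so its minimum is min P + min Q − 1.
P'(u) = 36(u - 3)(u + 1)(u + 4) vanishes at u ∈ {-4, -1, 3}; Q'(v) = 4v + 16 vanishes at v ∈ {-4}.
Local minima of P (where P''>0): P(-4)=-672, P(3)=-1701. Local minima of Q: Q(-4)=-32.
So the global minimum of C is P(3) + Q(-4) − 1 = -1701 − 32 − 1 = -1734, attained at (3, -4).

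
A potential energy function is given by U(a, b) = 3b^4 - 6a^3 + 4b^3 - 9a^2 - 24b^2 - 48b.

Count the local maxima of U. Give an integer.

U separates as a function of a plus a function of b, so ∇U=0 decouples.
∂U/∂a = -18a(a + 1) = 0 at a ∈ {-1, 0}; ∂U/∂b = 12(b - 2)(b + 1)(b + 2) = 0 at b ∈ {-2, -1, 2}.
The Hessian is diagonal: diag(U_aa, U_bb). Second derivatives: U_aa(-1)=18, U_aa(0)=-18; U_bb(-2)=48, U_bb(-1)=-36, U_bb(2)=144.
Local maxima occur where both diagonal entries negative: (0, -1). Count: 1.

1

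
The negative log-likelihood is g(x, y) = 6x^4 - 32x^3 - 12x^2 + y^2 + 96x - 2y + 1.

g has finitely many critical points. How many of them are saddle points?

1

g separates as a function of x plus a function of y, so ∇g=0 decouples.
∂g/∂x = 24(x - 4)(x - 1)(x + 1) = 0 at x ∈ {-1, 1, 4}; ∂g/∂y = 2(y - 1) = 0 at y ∈ {1}.
The Hessian is diagonal: diag(g_xx, g_yy). Second derivatives: g_xx(-1)=240, g_xx(1)=-144, g_xx(4)=360; g_yy(1)=2.
Saddle points occur where the two diagonal entries have opposite signs: (1, 1). Count: 1.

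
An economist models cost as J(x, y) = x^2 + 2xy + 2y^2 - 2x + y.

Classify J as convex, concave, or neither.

convex

J is quadratic, so its Hessian is the constant matrix H = [[2, 2], [2, 4]].
det(H) = 4, tr(H) = 6.
det(H) > 0 and tr(H) > 0, so H is positive definite everywhere: convex.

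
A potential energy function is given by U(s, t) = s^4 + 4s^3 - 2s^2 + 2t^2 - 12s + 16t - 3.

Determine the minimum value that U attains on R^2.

U(s,t) separates as P(s) + Q(t) − 3, so its minimum is min P + min Q − 3.
P'(s) = 4(s - 1)(s + 1)(s + 3) vanishes at s ∈ {-3, -1, 1}; Q'(t) = 4(t + 4) vanishes at t ∈ {-4}.
Local minima of P (where P''>0): P(-3)=-9, P(1)=-9. Local minima of Q: Q(-4)=-32.
So the global minimum of U is P(-3) + Q(-4) − 3 = -9 − 32 − 3 = -44, attained at (-3, -4).

-44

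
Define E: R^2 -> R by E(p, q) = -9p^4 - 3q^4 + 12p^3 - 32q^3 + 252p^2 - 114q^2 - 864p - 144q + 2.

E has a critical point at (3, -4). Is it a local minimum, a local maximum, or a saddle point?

The mixed partial ∂²E/∂p∂q is 0, so the Hessian at any point is diag(E_pp, E_qq) = diag(36(-3p^2 + 2p + 14), -12(3q^2 + 16q + 19)).
At (3, -4): H = diag(-252, -36).
Both eigenvalues are negative, so H is negative definite: a local maximum.

local maximum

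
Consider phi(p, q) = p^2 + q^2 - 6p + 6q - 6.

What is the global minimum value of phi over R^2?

-24

phi(p,q) separates as A(p) + B(q) − 6, so its minimum is min A + min B − 6.
A'(p) = 2p - 6 vanishes at p ∈ {3}; B'(q) = 2q + 6 vanishes at q ∈ {-3}.
Local minima of A (where A''>0): A(3)=-9. Local minima of B: B(-3)=-9.
So the global minimum of phi is A(3) + B(-3) − 6 = -9 − 9 − 6 = -24, attained at (3, -3).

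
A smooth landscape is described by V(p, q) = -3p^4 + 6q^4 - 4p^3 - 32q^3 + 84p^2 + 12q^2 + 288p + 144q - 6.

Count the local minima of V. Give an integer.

2

V separates as a function of p plus a function of q, so ∇V=0 decouples.
∂V/∂p = -12(p - 4)(p + 2)(p + 3) = 0 at p ∈ {-3, -2, 4}; ∂V/∂q = 24(q - 3)(q - 2)(q + 1) = 0 at q ∈ {-1, 2, 3}.
The Hessian is diagonal: diag(V_pp, V_qq). Second derivatives: V_pp(-3)=-84, V_pp(-2)=72, V_pp(4)=-504; V_qq(-1)=288, V_qq(2)=-72, V_qq(3)=96.
Local minima occur where both diagonal entries positive: (-2, -1), (-2, 3). Count: 2.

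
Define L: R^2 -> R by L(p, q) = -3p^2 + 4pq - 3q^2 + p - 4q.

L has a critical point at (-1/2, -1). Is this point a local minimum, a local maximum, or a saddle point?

The Hessian of L is constant: H = [[-6, 4], [4, -6]].
det(H) = (-6)·(-6) − 4² = 20.
det(H) > 0 and tr(H) = -12 < 0, so H is negative definite and the point is a local maximum.

local maximum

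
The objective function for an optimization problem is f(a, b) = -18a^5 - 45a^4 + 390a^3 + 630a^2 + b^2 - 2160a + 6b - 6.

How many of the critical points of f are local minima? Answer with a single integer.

2

f separates as a function of a plus a function of b, so ∇f=0 decouples.
∂f/∂a = -90(a - 3)(a - 1)(a + 2)(a + 4) = 0 at a ∈ {-4, -2, 1, 3}; ∂f/∂b = 2(b + 3) = 0 at b ∈ {-3}.
The Hessian is diagonal: diag(f_aa, f_bb). Second derivatives: f_aa(-4)=6300, f_aa(-2)=-2700, f_aa(1)=2700, f_aa(3)=-6300; f_bb(-3)=2.
Local minima occur where both diagonal entries positive: (-4, -3), (1, -3). Count: 2.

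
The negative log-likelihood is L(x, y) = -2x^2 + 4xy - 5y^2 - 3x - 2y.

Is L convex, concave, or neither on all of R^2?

concave

L is quadratic, so its Hessian is the constant matrix H = [[-4, 4], [4, -10]].
det(H) = 24, tr(H) = -14.
det(H) > 0 and tr(H) < 0, so H is negative definite everywhere: concave.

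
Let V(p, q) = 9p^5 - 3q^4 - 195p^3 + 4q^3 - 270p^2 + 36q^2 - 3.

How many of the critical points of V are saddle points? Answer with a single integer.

6

V separates as a function of p plus a function of q, so ∇V=0 decouples.
∂V/∂p = 45p(p - 4)(p + 1)(p + 3) = 0 at p ∈ {-3, -1, 0, 4}; ∂V/∂q = -12q(q - 3)(q + 2) = 0 at q ∈ {-2, 0, 3}.
The Hessian is diagonal: diag(V_pp, V_qq). Second derivatives: V_pp(-3)=-1890, V_pp(-1)=450, V_pp(0)=-540, V_pp(4)=6300; V_qq(-2)=-120, V_qq(0)=72, V_qq(3)=-180.
Saddle points occur where the two diagonal entries have opposite signs: (-3, 0), (-1, -2), (-1, 3), (0, 0), (4, -2), (4, 3). Count: 6.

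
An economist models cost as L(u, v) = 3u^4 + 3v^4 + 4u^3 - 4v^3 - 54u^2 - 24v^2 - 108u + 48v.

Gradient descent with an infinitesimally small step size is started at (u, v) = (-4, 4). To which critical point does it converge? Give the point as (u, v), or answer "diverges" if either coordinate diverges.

(-3, 2)

L is separable, so gradient descent decouples: u follows -∂L/∂u, v follows -∂L/∂v.
∂L/∂u = 12(u - 3)(u + 1)(u + 3); at u=-4 this is -252, so u increases.
∂L/∂v = 12(v - 2)(v - 1)(v + 2); at v=4 this is 432, so v decreases.
u converges to its nearest critical value -3 (a local min of the u-part); v converges to 2. The iterate converges to (-3, 2).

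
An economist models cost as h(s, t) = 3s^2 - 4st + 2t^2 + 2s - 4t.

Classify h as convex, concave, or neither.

convex

h is quadratic, so its Hessian is the constant matrix H = [[6, -4], [-4, 4]].
det(H) = 8, tr(H) = 10.
det(H) > 0 and tr(H) > 0, so H is positive definite everywhere: convex.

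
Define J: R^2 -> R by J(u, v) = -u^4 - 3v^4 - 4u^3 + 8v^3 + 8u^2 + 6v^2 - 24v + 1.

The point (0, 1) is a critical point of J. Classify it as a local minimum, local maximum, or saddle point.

The mixed partial ∂²J/∂u∂v is 0, so the Hessian at any point is diag(J_uu, J_vv) = diag(4(-3u^2 - 6u + 4), 12(-3v^2 + 4v + 1)).
At (0, 1): H = diag(16, 24).
Both eigenvalues are positive, so H is positive definite: a local minimum.

local minimum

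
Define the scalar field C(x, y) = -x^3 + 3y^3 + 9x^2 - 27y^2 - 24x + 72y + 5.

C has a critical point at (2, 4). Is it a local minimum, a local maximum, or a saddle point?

local minimum

The mixed partial ∂²C/∂x∂y is 0, so the Hessian at any point is diag(C_xx, C_yy) = diag(6(-x + 3), 18(y - 3)).
At (2, 4): H = diag(6, 18).
Both eigenvalues are positive, so H is positive definite: a local minimum.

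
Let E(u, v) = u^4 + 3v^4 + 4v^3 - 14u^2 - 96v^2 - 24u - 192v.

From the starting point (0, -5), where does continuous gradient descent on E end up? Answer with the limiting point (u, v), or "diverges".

E is separable, so gradient descent decouples: u follows -∂E/∂u, v follows -∂E/∂v.
∂E/∂u = 4(u - 3)(u + 1)(u + 2); at u=0 this is -24, so u increases.
∂E/∂v = 12(v - 4)(v + 1)(v + 4); at v=-5 this is -432, so v increases.
u converges to its nearest critical value 3 (a local min of the u-part); v converges to -4. The iterate converges to (3, -4).

(3, -4)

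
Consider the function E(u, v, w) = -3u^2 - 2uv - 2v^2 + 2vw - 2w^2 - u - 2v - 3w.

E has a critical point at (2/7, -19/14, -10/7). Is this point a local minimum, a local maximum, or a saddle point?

local maximum

The Hessian is constant: H = [[-6, -2, 0], [-2, -4, 2], [0, 2, -4]].
Leading principal minors: Δ₁ = -6, Δ₂ = 20, Δ₃ = -56.
The minors alternate sign starting negative (−, +, −), so H is negative definite: a local maximum.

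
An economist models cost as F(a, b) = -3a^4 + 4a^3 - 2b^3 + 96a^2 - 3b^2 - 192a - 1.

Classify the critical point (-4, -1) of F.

The mixed partial ∂²F/∂a∂b is 0, so the Hessian at any point is diag(F_aa, F_bb) = diag(12(-3a^2 + 2a + 16), -6(2b + 1)).
At (-4, -1): H = diag(-480, 6).
The eigenvalues have opposite signs, so H is indefinite: a saddle point.

saddle point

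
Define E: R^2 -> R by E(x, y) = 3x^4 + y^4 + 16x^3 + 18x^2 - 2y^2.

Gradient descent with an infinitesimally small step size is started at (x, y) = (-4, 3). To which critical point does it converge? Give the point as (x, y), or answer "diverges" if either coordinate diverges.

(-3, 1)

E is separable, so gradient descent decouples: x follows -∂E/∂x, y follows -∂E/∂y.
∂E/∂x = 12x(x + 1)(x + 3); at x=-4 this is -144, so x increases.
∂E/∂y = 4y(y - 1)(y + 1); at y=3 this is 96, so y decreases.
x converges to its nearest critical value -3 (a local min of the x-part); y converges to 1. The iterate converges to (-3, 1).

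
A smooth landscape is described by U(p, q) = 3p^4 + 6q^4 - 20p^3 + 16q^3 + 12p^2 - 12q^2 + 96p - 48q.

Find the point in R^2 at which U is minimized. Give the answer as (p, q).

(-1, 1)

U(p,q) separates as A(p) + B(q), so its minimum is min A + min B.
A'(p) = 12(p - 4)(p - 2)(p + 1) vanishes at p ∈ {-1, 2, 4}; B'(q) = 24(q - 1)(q + 1)(q + 2) vanishes at q ∈ {-2, -1, 1}.
Local minima of A (where A''>0): A(-1)=-61, A(4)=64. Local minima of B: B(-2)=16, B(1)=-38.
So the global minimum of U is A(-1) + B(1) = -61 − 38 = -99, attained at (-1, 1).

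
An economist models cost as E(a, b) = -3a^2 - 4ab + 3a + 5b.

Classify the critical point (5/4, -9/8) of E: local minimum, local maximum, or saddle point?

saddle point

The Hessian of E is constant: H = [[-6, -4], [-4, 0]].
det(H) = (-6)·0 − (-4)² = -16.
Since det(H) < 0, H is indefinite and the critical point is a saddle point.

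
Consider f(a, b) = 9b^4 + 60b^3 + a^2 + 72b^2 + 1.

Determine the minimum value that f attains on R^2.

f(a,b) separates as P(a) + Q(b) + 1, so its minimum is min P + min Q + 1.
P'(a) = 2a vanishes at a ∈ {0}; Q'(b) = 36b(b + 1)(b + 4) vanishes at b ∈ {-4, -1, 0}.
Local minima of P (where P''>0): P(0)=0. Local minima of Q: Q(-4)=-384, Q(0)=0.
So the global minimum of f is P(0) + Q(-4) + 1 = 0 − 384 + 1 = -383, attained at (0, -4).

-383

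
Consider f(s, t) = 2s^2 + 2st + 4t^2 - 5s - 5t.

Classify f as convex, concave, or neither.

convex

f is quadratic, so its Hessian is the constant matrix H = [[4, 2], [2, 8]].
det(H) = 28, tr(H) = 12.
det(H) > 0 and tr(H) > 0, so H is positive definite everywhere: convex.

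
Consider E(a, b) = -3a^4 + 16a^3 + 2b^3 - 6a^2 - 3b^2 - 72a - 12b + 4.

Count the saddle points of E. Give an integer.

E separates as a function of a plus a function of b, so ∇E=0 decouples.
∂E/∂a = -12(a - 3)(a - 2)(a + 1) = 0 at a ∈ {-1, 2, 3}; ∂E/∂b = 6(b - 2)(b + 1) = 0 at b ∈ {-1, 2}.
The Hessian is diagonal: diag(E_aa, E_bb). Second derivatives: E_aa(-1)=-144, E_aa(2)=36, E_aa(3)=-48; E_bb(-1)=-18, E_bb(2)=18.
Saddle points occur where the two diagonal entries have opposite signs: (-1, 2), (2, -1), (3, 2). Count: 3.

3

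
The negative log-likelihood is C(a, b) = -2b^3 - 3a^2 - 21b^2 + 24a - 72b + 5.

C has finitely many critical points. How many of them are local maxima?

1

C separates as a function of a plus a function of b, so ∇C=0 decouples.
∂C/∂a = -6(a - 4) = 0 at a ∈ {4}; ∂C/∂b = -6(b + 3)(b + 4) = 0 at b ∈ {-4, -3}.
The Hessian is diagonal: diag(C_aa, C_bb). Second derivatives: C_aa(4)=-6; C_bb(-4)=6, C_bb(-3)=-6.
Local maxima occur where both diagonal entries negative: (4, -3). Count: 1.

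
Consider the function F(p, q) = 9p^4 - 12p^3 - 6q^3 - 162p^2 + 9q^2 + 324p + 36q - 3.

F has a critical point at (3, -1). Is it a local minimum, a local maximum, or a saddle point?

local minimum

The mixed partial ∂²F/∂p∂q is 0, so the Hessian at any point is diag(F_pp, F_qq) = diag(36(3p^2 - 2p - 9), 18(-2q + 1)).
At (3, -1): H = diag(432, 54).
Both eigenvalues are positive, so H is positive definite: a local minimum.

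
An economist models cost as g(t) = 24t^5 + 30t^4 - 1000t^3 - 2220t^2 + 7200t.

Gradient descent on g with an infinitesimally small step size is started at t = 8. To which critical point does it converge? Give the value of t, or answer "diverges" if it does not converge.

5

g'(t) = 120(t - 5)(t - 1)(t + 3)(t + 4), so g'(8) = 332640.
Gradient descent moves in the -g' direction, i.e. t is decreasing.
The nearest critical point in that direction is t = 5, where g'' = 34560 > 0 (a local minimum). The iterate converges there.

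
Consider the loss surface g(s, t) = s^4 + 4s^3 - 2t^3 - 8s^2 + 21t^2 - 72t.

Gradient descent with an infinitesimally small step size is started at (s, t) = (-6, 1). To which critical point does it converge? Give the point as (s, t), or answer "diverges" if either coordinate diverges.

(-4, 3)

g is separable, so gradient descent decouples: s follows -∂g/∂s, t follows -∂g/∂t.
∂g/∂s = 4s(s - 1)(s + 4); at s=-6 this is -336, so s increases.
∂g/∂t = -6(t - 4)(t - 3); at t=1 this is -36, so t increases.
s converges to its nearest critical value -4 (a local min of the s-part); t converges to 3. The iterate converges to (-4, 3).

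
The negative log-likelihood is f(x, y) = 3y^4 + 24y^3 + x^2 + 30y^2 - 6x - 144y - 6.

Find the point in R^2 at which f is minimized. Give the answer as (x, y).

f(x,y) separates as P(x) + Q(y) − 6, so its minimum is min P + min Q − 6.
P'(x) = 2x - 6 vanishes at x ∈ {3}; Q'(y) = 12(y - 1)(y + 3)(y + 4) vanishes at y ∈ {-4, -3, 1}.
Local minima of P (where P''>0): P(3)=-9. Local minima of Q: Q(-4)=288, Q(1)=-87.
So the global minimum of f is P(3) + Q(1) − 6 = -9 − 87 − 6 = -102, attained at (3, 1).

(3, 1)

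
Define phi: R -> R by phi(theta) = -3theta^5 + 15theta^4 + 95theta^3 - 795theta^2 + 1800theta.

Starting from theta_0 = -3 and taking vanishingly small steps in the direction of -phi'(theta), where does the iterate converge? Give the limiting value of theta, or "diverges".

-5

phi'(theta) = -15(theta - 4)(theta - 3)(theta - 2)(theta + 5), so phi'(-3) = 6300.
Gradient descent moves in the -phi' direction, i.e. theta is decreasing.
The nearest critical point in that direction is theta = -5, where phi'' = 7560 > 0 (a local minimum). The iterate converges there.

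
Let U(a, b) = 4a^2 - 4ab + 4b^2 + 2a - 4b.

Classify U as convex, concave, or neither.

U is quadratic, so its Hessian is the constant matrix H = [[8, -4], [-4, 8]].
det(H) = 48, tr(H) = 16.
det(H) > 0 and tr(H) > 0, so H is positive definite everywhere: convex.

convex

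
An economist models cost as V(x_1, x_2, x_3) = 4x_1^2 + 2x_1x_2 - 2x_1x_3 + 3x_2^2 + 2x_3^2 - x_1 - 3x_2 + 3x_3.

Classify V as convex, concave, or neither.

convex

V is quadratic, so its Hessian is the constant matrix H = [[8, 2, -2], [2, 6, 0], [-2, 0, 4]].
Leading principal minors: 8, 44, 152.
All positive ⇒ H ≻ 0 ⇒ convex.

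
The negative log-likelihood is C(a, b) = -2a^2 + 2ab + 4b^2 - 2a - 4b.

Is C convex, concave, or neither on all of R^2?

neither

C is quadratic, so its Hessian is the constant matrix H = [[-4, 2], [2, 8]].
det(H) = -36, tr(H) = 4.
det(H) < 0, so H is indefinite: neither convex nor concave.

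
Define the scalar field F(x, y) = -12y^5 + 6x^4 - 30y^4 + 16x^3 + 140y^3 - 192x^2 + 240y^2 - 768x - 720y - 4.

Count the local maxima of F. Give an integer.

F separates as a function of x plus a function of y, so ∇F=0 decouples.
∂F/∂x = 24(x - 4)(x + 2)(x + 4) = 0 at x ∈ {-4, -2, 4}; ∂F/∂y = -60(y - 2)(y - 1)(y + 2)(y + 3) = 0 at y ∈ {-3, -2, 1, 2}.
The Hessian is diagonal: diag(F_xx, F_yy). Second derivatives: F_xx(-4)=384, F_xx(-2)=-288, F_xx(4)=1152; F_yy(-3)=1200, F_yy(-2)=-720, F_yy(1)=720, F_yy(2)=-1200.
Local maxima occur where both diagonal entries negative: (-2, -2), (-2, 2). Count: 2.

2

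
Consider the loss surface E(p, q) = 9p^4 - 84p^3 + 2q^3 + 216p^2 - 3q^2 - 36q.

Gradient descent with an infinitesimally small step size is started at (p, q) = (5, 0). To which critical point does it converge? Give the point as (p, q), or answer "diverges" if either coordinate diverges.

(4, 3)

E is separable, so gradient descent decouples: p follows -∂E/∂p, q follows -∂E/∂q.
∂E/∂p = 36p(p - 4)(p - 3); at p=5 this is 360, so p decreases.
∂E/∂q = 6(q - 3)(q + 2); at q=0 this is -36, so q increases.
p converges to its nearest critical value 4 (a local min of the p-part); q converges to 3. The iterate converges to (4, 3).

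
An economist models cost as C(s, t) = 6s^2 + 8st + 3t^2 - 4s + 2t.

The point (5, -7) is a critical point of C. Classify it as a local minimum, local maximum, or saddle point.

local minimum

The Hessian of C is constant: H = [[12, 8], [8, 6]].
det(H) = 12·6 − 8² = 8.
det(H) > 0 and tr(H) = 18 > 0, so H is positive definite and the point is a local minimum.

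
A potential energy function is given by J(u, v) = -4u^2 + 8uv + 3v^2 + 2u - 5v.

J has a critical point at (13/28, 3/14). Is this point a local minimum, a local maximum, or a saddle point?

The Hessian of J is constant: H = [[-8, 8], [8, 6]].
det(H) = (-8)·6 − 8² = -112.
Since det(H) < 0, H is indefinite and the critical point is a saddle point.

saddle point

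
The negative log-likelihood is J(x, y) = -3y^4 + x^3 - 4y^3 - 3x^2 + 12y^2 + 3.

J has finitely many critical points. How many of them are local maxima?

J separates as a function of x plus a function of y, so ∇J=0 decouples.
∂J/∂x = 3x(x - 2) = 0 at x ∈ {0, 2}; ∂J/∂y = -12y(y - 1)(y + 2) = 0 at y ∈ {-2, 0, 1}.
The Hessian is diagonal: diag(J_xx, J_yy). Second derivatives: J_xx(0)=-6, J_xx(2)=6; J_yy(-2)=-72, J_yy(0)=24, J_yy(1)=-36.
Local maxima occur where both diagonal entries negative: (0, -2), (0, 1). Count: 2.

2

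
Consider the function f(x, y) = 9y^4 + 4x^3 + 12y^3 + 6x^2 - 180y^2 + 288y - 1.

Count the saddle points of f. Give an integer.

3

f separates as a function of x plus a function of y, so ∇f=0 decouples.
∂f/∂x = 12x(x + 1) = 0 at x ∈ {-1, 0}; ∂f/∂y = 36(y - 2)(y - 1)(y + 4) = 0 at y ∈ {-4, 1, 2}.
The Hessian is diagonal: diag(f_xx, f_yy). Second derivatives: f_xx(-1)=-12, f_xx(0)=12; f_yy(-4)=1080, f_yy(1)=-180, f_yy(2)=216.
Saddle points occur where the two diagonal entries have opposite signs: (-1, -4), (-1, 2), (0, 1). Count: 3.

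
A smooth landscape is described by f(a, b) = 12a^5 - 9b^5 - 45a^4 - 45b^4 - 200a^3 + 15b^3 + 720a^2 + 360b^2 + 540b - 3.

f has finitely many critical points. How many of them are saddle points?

8

f separates as a function of a plus a function of b, so ∇f=0 decouples.
∂f/∂a = 60a(a - 4)(a - 2)(a + 3) = 0 at a ∈ {-3, 0, 2, 4}; ∂f/∂b = -45(b - 2)(b + 1)(b + 2)(b + 3) = 0 at b ∈ {-3, -2, -1, 2}.
The Hessian is diagonal: diag(f_aa, f_bb). Second derivatives: f_aa(-3)=-6300, f_aa(0)=1440, f_aa(2)=-1200, f_aa(4)=3360; f_bb(-3)=450, f_bb(-2)=-180, f_bb(-1)=270, f_bb(2)=-2700.
Saddle points occur where the two diagonal entries have opposite signs: (-3, -3), (-3, -1), (0, -2), (0, 2), (2, -3), (2, -1), (4, -2), (4, 2). Count: 8.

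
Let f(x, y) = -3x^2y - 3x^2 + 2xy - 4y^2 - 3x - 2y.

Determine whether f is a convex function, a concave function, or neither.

The term -3x^2y is cubic, so the Hessian is not constant.
∂²f/∂x² = -6y - 6, which takes both signs as y varies (negative for sufficiently large y). A diagonal entry of the Hessian changing sign means the Hessian is neither positive- nor negative-semidefinite on all of R^2.

neither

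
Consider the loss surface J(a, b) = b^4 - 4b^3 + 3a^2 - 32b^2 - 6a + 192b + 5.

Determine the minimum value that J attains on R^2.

J(a,b) separates as P(a) + Q(b) + 5, so its minimum is min P + min Q + 5.
P'(a) = 6a - 6 vanishes at a ∈ {1}; Q'(b) = 4(b - 4)(b - 3)(b + 4) vanishes at b ∈ {-4, 3, 4}.
Local minima of P (where P''>0): P(1)=-3. Local minima of Q: Q(-4)=-768, Q(4)=256.
So the global minimum of J is P(1) + Q(-4) + 5 = -3 − 768 + 5 = -766, attained at (1, -4).

-766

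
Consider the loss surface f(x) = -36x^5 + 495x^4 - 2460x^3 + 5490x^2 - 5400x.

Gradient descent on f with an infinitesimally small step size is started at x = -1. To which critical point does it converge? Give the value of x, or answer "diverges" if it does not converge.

1

f'(x) = -180(x - 5)(x - 3)(x - 2)(x - 1), so f'(-1) = -25920.
Gradient descent moves in the -f' direction, i.e. x is increasing.
The nearest critical point in that direction is x = 1, where f'' = 1440 > 0 (a local minimum). The iterate converges there.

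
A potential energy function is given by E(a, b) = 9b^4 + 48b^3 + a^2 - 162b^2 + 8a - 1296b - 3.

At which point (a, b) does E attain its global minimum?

E(a,b) separates as P(a) + Q(b) − 3, so its minimum is min P + min Q − 3.
P'(a) = 2a + 8 vanishes at a ∈ {-4}; Q'(b) = 36(b - 3)(b + 3)(b + 4) vanishes at b ∈ {-4, -3, 3}.
Local minima of P (where P''>0): P(-4)=-16. Local minima of Q: Q(-4)=1824, Q(3)=-3321.
So the global minimum of E is P(-4) + Q(3) − 3 = -16 − 3321 − 3 = -3340, attained at (-4, 3).

(-4, 3)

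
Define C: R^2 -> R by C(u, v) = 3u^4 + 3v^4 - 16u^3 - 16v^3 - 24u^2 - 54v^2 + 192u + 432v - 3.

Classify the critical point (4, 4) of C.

local minimum

The mixed partial ∂²C/∂u∂v is 0, so the Hessian at any point is diag(C_uu, C_vv) = diag(12(3u^2 - 8u - 4), 12(3v^2 - 8v - 9)).
At (4, 4): H = diag(144, 84).
Both eigenvalues are positive, so H is positive definite: a local minimum.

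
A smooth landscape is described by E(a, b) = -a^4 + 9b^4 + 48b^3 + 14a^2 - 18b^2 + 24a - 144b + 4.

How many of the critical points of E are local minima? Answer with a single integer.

2

E separates as a function of a plus a function of b, so ∇E=0 decouples.
∂E/∂a = -4(a - 3)(a + 1)(a + 2) = 0 at a ∈ {-2, -1, 3}; ∂E/∂b = 36(b - 1)(b + 1)(b + 4) = 0 at b ∈ {-4, -1, 1}.
The Hessian is diagonal: diag(E_aa, E_bb). Second derivatives: E_aa(-2)=-20, E_aa(-1)=16, E_aa(3)=-80; E_bb(-4)=540, E_bb(-1)=-216, E_bb(1)=360.
Local minima occur where both diagonal entries positive: (-1, -4), (-1, 1). Count: 2.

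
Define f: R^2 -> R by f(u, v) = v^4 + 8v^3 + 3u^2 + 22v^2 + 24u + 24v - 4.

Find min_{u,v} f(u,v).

-61

f(u,v) separates as P(u) + Q(v) − 4, so its minimum is min P + min Q − 4.
P'(u) = 6u + 24 vanishes at u ∈ {-4}; Q'(v) = 4(v + 1)(v + 2)(v + 3) vanishes at v ∈ {-3, -2, -1}.
Local minima of P (where P''>0): P(-4)=-48. Local minima of Q: Q(-3)=-9, Q(-1)=-9.
So the global minimum of f is P(-4) + Q(-3) − 4 = -48 − 9 − 4 = -61, attained at (-4, -3).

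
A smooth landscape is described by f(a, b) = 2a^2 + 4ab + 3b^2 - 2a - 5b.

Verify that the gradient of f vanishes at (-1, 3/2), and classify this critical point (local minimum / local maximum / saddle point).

local minimum

∇f = (4a + 4b - 2, 4a + 6b - 5); substituting (-1, 3/2) gives ∇f = (0, 0), so (-1, 3/2) is indeed a critical point.
The Hessian of f is constant: H = [[4, 4], [4, 6]].
det(H) = 4·6 − 4² = 8.
det(H) > 0 and tr(H) = 10 > 0, so H is positive definite and the point is a local minimum.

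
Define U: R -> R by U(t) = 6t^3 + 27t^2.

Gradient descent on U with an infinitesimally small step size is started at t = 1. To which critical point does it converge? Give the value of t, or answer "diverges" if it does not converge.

0

U'(t) = 18t(t + 3), so U'(1) = 72.
Gradient descent moves in the -U' direction, i.e. t is decreasing.
The nearest critical point in that direction is t = 0, where U'' = 54 > 0 (a local minimum). The iterate converges there.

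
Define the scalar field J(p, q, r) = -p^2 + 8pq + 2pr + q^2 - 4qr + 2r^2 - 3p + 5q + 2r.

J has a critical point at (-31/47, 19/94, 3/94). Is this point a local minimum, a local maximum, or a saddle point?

saddle point

The Hessian is constant: H = [[-2, 8, 2], [8, 2, -4], [2, -4, 4]].
Leading principal minors: Δ₁ = -2, Δ₂ = -68, Δ₃ = -376.
The minors fit neither the all-positive nor the alternating-sign pattern, so H is indefinite: a saddle point.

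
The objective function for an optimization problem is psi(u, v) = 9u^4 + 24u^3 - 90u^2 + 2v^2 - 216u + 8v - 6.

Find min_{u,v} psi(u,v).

psi(u,v) separates as P(u) + Q(v) − 6, so its minimum is min P + min Q − 6.
P'(u) = 36(u - 2)(u + 1)(u + 3) vanishes at u ∈ {-3, -1, 2}; Q'(v) = 4v + 8 vanishes at v ∈ {-2}.
Local minima of P (where P''>0): P(-3)=-81, P(2)=-456. Local minima of Q: Q(-2)=-8.
So the global minimum of psi is P(2) + Q(-2) − 6 = -456 − 8 − 6 = -470, attained at (2, -2).

-470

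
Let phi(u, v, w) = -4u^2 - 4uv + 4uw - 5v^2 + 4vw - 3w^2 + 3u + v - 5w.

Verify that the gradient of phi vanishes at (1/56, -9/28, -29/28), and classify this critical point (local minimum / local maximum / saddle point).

∇phi = (-8u - 4v + 4w + 3, -4u - 10v + 4w + 1, 4u + 4v - 6w - 5); substituting (1/56, -9/28, -29/28) gives ∇phi = (0, 0, 0), so (1/56, -9/28, -29/28) is indeed a critical point.
The Hessian is constant: H = [[-8, -4, 4], [-4, -10, 4], [4, 4, -6]].
Leading principal minors: Δ₁ = -8, Δ₂ = 64, Δ₃ = -224.
The minors alternate sign starting negative (−, +, −), so H is negative definite: a local maximum.

local maximum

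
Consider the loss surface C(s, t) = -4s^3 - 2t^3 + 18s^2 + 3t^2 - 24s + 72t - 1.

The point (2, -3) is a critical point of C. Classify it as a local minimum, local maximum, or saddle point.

The mixed partial ∂²C/∂s∂t is 0, so the Hessian at any point is diag(C_ss, C_tt) = diag(12(-2s + 3), 6(-2t + 1)).
At (2, -3): H = diag(-12, 42).
The eigenvalues have opposite signs, so H is indefinite: a saddle point.

saddle point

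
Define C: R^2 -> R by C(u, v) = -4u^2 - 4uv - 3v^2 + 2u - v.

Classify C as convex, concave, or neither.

C is quadratic, so its Hessian is the constant matrix H = [[-8, -4], [-4, -6]].
det(H) = 32, tr(H) = -14.
det(H) > 0 and tr(H) < 0, so H is negative definite everywhere: concave.

concave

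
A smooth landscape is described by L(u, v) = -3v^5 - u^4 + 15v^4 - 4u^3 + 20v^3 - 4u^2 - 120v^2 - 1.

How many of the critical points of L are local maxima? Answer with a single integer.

L separates as a function of u plus a function of v, so ∇L=0 decouples.
∂L/∂u = -4u(u + 1)(u + 2) = 0 at u ∈ {-2, -1, 0}; ∂L/∂v = -15v(v - 4)(v - 2)(v + 2) = 0 at v ∈ {-2, 0, 2, 4}.
The Hessian is diagonal: diag(L_uu, L_vv). Second derivatives: L_uu(-2)=-8, L_uu(-1)=4, L_uu(0)=-8; L_vv(-2)=720, L_vv(0)=-240, L_vv(2)=240, L_vv(4)=-720.
Local maxima occur where both diagonal entries negative: (-2, 0), (-2, 4), (0, 0), (0, 4). Count: 4.

4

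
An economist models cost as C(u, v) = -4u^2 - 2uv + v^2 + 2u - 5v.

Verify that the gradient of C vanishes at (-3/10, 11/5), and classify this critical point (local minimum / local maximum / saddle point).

∇C = (-8u - 2v + 2, -2u + 2v - 5); substituting (-3/10, 11/5) gives ∇C = (0, 0), so (-3/10, 11/5) is indeed a critical point.
The Hessian of C is constant: H = [[-8, -2], [-2, 2]].
det(H) = (-8)·2 − (-2)² = -20.
Since det(H) < 0, H is indefinite and the critical point is a saddle point.

saddle point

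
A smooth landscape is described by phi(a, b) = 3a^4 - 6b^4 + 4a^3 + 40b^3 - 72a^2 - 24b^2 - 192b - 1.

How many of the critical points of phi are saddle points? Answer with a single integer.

5

phi separates as a function of a plus a function of b, so ∇phi=0 decouples.
∂phi/∂a = 12a(a - 3)(a + 4) = 0 at a ∈ {-4, 0, 3}; ∂phi/∂b = -24(b - 4)(b - 2)(b + 1) = 0 at b ∈ {-1, 2, 4}.
The Hessian is diagonal: diag(phi_aa, phi_bb). Second derivatives: phi_aa(-4)=336, phi_aa(0)=-144, phi_aa(3)=252; phi_bb(-1)=-360, phi_bb(2)=144, phi_bb(4)=-240.
Saddle points occur where the two diagonal entries have opposite signs: (-4, -1), (-4, 4), (0, 2), (3, -1), (3, 4). Count: 5.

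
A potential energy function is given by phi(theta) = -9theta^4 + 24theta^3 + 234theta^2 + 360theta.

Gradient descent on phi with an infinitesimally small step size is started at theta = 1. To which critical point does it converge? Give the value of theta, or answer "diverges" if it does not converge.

phi'(theta) = -36(theta - 5)(theta + 1)(theta + 2), so phi'(1) = 864.
Gradient descent moves in the -phi' direction, i.e. theta is decreasing.
The nearest critical point in that direction is theta = -1, where phi'' = 216 > 0 (a local minimum). The iterate converges there.

-1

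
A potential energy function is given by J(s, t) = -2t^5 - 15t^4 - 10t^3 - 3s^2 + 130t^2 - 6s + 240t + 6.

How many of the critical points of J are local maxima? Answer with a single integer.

J separates as a function of s plus a function of t, so ∇J=0 decouples.
∂J/∂s = -6(s + 1) = 0 at s ∈ {-1}; ∂J/∂t = -10(t - 2)(t + 1)(t + 3)(t + 4) = 0 at t ∈ {-4, -3, -1, 2}.
The Hessian is diagonal: diag(J_ss, J_tt). Second derivatives: J_ss(-1)=-6; J_tt(-4)=180, J_tt(-3)=-100, J_tt(-1)=180, J_tt(2)=-900.
Local maxima occur where both diagonal entries negative: (-1, -3), (-1, 2). Count: 2.

2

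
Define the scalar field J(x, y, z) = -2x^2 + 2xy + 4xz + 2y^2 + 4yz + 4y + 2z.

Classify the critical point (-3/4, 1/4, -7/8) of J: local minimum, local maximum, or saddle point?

The Hessian is constant: H = [[-4, 2, 4], [2, 4, 4], [4, 4, 0]].
Leading principal minors: Δ₁ = -4, Δ₂ = -20, Δ₃ = 64.
The minors fit neither the all-positive nor the alternating-sign pattern, so H is indefinite: a saddle point.

saddle point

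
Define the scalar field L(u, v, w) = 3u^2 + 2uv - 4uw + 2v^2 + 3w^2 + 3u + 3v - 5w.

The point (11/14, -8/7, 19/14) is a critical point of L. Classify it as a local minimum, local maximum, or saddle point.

local minimum

The Hessian is constant: H = [[6, 2, -4], [2, 4, 0], [-4, 0, 6]].
Leading principal minors: Δ₁ = 6, Δ₂ = 20, Δ₃ = 56.
All leading minors are positive, so H is positive definite: a local minimum.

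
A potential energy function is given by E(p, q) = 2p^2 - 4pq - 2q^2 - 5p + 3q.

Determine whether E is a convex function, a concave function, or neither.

E is quadratic, so its Hessian is the constant matrix H = [[4, -4], [-4, -4]].
det(H) = -32, tr(H) = 0.
det(H) < 0, so H is indefinite: neither convex nor concave.

neither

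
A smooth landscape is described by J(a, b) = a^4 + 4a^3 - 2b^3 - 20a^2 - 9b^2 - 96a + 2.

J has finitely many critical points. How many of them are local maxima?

1

J separates as a function of a plus a function of b, so ∇J=0 decouples.
∂J/∂a = 4(a - 3)(a + 2)(a + 4) = 0 at a ∈ {-4, -2, 3}; ∂J/∂b = -6b(b + 3) = 0 at b ∈ {-3, 0}.
The Hessian is diagonal: diag(J_aa, J_bb). Second derivatives: J_aa(-4)=56, J_aa(-2)=-40, J_aa(3)=140; J_bb(-3)=18, J_bb(0)=-18.
Local maxima occur where both diagonal entries negative: (-2, 0). Count: 1.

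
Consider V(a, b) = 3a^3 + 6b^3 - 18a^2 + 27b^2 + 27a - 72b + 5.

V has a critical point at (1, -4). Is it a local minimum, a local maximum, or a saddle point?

local maximum

The mixed partial ∂²V/∂a∂b is 0, so the Hessian at any point is diag(V_aa, V_bb) = diag(18(a - 2), 18(2b + 3)).
At (1, -4): H = diag(-18, -90).
Both eigenvalues are negative, so H is negative definite: a local maximum.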